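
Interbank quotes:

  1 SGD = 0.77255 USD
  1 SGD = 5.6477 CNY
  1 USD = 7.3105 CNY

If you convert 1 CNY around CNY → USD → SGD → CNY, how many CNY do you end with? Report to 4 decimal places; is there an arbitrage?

Around CNY → USD → SGD → CNY: 1 ÷ 7.3105 ÷ 0.77255 × 5.6477 = 0.999995
Product ≈ 1 (deviation 0.000%, within rounding noise).

1.0000 (no arbitrage)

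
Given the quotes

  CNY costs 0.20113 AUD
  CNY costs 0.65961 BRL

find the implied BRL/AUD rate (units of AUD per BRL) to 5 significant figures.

BRL/AUD = 0.30492

1 BRL ÷ 0.65961 = 1.51605 CNY
1.51605 CNY × 0.20113 = 0.304923 AUD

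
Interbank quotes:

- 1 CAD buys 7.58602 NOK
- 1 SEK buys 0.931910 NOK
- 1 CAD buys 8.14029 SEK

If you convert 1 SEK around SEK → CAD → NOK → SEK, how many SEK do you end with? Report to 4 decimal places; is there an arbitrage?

Around SEK → CAD → NOK → SEK: 1 ÷ 8.14029 × 7.58602 ÷ 0.931910 = 1.000000
Product ≈ 1 (deviation 0.000%, within rounding noise).

1.0000 (no arbitrage)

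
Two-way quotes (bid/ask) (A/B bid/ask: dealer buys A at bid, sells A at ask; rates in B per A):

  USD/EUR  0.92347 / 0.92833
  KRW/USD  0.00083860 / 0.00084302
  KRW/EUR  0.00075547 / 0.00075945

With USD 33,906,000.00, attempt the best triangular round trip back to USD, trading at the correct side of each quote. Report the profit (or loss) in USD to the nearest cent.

Net profit: USD 668,429.34

Best loop USD → EUR → KRW → USD:
USD 33,906,000.00 × 0.92347 (sell USD at bid) = EUR 31,311,173.82
EUR 31,311,173.82 ÷ 0.00075945 (buy KRW at ask) = KRW 41,228,749,516
KRW 41,228,749,516 × 0.00083860 (sell KRW at bid) = USD 34,574,429.34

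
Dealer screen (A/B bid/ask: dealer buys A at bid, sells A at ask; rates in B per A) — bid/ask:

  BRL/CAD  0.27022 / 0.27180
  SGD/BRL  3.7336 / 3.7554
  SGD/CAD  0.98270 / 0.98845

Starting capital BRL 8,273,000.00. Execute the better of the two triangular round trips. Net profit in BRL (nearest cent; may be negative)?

Best loop BRL → CAD → SGD → BRL:
BRL 8,273,000.00 × 0.27022 (sell BRL at bid) = CAD 2,235,530.06
CAD 2,235,530.06 ÷ 0.98845 (buy SGD at ask) = SGD 2,261,652.14
SGD 2,261,652.14 × 3.7336 (sell SGD at bid) = BRL 8,444,104.44

Net profit: BRL 171,104.44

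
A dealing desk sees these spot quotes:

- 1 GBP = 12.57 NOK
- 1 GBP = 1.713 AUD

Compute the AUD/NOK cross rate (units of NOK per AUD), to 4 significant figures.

AUD/NOK = 7.338

1 AUD ÷ 1.713 = 0.583771 GBP
0.583771 GBP × 12.57 = 7.338 NOK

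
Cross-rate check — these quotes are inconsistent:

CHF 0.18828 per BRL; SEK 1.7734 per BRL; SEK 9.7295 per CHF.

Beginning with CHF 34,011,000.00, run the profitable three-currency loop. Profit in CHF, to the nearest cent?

Profitable loop is CHF → SEK → BRL → CHF:
CHF 34,011,000.00 × 9.7295 = SEK 330,910,024.50
SEK 330,910,024.50 ÷ 1.7734 = BRL 186,596,382.37
BRL 186,596,382.37 × 0.18828 = CHF 35,132,366.87
Profit = CHF 35,132,366.87 − CHF 34,011,000.00

Profit: CHF 1,121,366.87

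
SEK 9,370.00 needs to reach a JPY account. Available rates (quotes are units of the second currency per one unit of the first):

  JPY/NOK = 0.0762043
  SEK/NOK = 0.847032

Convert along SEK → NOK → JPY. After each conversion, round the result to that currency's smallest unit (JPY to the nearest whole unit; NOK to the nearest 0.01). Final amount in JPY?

SEK 9,370.00 × 0.847032 = NOK 7,936.69
NOK 7,936.69 ÷ 0.0762043 = JPY 104,150

JPY 104,150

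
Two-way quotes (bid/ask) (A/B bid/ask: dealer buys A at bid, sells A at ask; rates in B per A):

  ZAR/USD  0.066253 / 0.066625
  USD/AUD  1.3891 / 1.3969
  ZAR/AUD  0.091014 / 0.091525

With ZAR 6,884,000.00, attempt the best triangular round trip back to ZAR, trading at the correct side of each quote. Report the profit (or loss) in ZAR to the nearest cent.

Best loop ZAR → USD → AUD → ZAR:
ZAR 6,884,000.00 × 0.066253 (sell ZAR at bid) = USD 456,085.65
USD 456,085.65 × 1.3891 (sell USD at bid) = AUD 633,548.58
AUD 633,548.58 ÷ 0.091525 (buy ZAR at ask) = ZAR 6,922,136.89

Net profit: ZAR 38,136.89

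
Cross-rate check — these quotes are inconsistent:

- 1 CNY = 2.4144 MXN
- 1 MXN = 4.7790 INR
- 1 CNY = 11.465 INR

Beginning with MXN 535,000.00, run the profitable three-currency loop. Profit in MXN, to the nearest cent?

Profitable loop is MXN → INR → CNY → MXN:
MXN 535,000.00 × 4.7790 = INR 2,556,765.00
INR 2,556,765.00 ÷ 11.465 = CNY 223,006.11
CNY 223,006.11 × 2.4144 = MXN 538,425.94
Profit = MXN 538,425.94 − MXN 535,000.00

Profit: MXN 3,425.94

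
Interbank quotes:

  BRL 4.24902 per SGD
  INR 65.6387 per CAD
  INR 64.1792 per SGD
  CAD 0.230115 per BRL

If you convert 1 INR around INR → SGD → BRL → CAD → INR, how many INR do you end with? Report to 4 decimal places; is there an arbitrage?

1.0000 (no arbitrage)

Around INR → SGD → BRL → CAD → INR: 1 ÷ 64.1792 × 4.24902 × 0.230115 × 65.6387 = 0.999999
Product ≈ 1 (deviation 0.000%, within rounding noise).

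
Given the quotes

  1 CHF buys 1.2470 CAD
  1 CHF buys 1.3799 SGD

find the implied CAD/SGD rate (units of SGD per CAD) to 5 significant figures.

1 CAD ÷ 1.2470 = 0.801925 CHF
0.801925 CHF × 1.3799 = 1.10658 SGD

CAD/SGD = 1.1066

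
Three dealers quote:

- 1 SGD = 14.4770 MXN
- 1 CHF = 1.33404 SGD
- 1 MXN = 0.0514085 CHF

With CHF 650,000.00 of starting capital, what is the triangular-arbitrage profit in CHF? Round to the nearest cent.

Profit: CHF 4,682.90

Profitable loop is CHF → MXN → SGD → CHF:
CHF 650,000.00 ÷ 0.0514085 = MXN 12,643,823.49
MXN 12,643,823.49 ÷ 14.4770 = SGD 873,373.18
SGD 873,373.18 ÷ 1.33404 = CHF 654,682.90
Profit = CHF 654,682.90 − CHF 650,000.00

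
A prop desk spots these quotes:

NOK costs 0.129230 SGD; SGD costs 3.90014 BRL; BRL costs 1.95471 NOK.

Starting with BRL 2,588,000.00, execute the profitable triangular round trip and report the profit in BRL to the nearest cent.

Profitable loop is BRL → SGD → NOK → BRL:
BRL 2,588,000.00 ÷ 3.90014 = SGD 663,565.92
SGD 663,565.92 ÷ 0.129230 = NOK 5,134,766.88
NOK 5,134,766.88 ÷ 1.95471 = BRL 2,626,868.88
Profit = BRL 2,626,868.88 − BRL 2,588,000.00

Profit: BRL 38,868.88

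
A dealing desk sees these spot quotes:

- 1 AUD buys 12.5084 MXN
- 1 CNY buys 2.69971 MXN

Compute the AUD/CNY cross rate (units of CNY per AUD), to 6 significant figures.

1 AUD × 12.5084 = 12.5084 MXN
12.5084 MXN ÷ 2.69971 = 4.63324 CNY

AUD/CNY = 4.63324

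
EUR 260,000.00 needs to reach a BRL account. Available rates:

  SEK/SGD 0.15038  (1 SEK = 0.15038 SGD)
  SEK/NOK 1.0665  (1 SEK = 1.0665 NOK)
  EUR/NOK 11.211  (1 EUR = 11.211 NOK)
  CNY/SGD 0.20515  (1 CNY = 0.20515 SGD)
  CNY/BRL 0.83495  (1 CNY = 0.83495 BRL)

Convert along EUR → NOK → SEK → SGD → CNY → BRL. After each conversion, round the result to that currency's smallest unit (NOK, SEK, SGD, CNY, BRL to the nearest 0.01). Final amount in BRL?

EUR 260,000.00 × 11.211 = NOK 2,914,860.00
NOK 2,914,860.00 ÷ 1.0665 = SEK 2,733,108.30
SEK 2,733,108.30 × 0.15038 = SGD 411,004.83
SGD 411,004.83 ÷ 0.20515 = CNY 2,003,435.68
CNY 2,003,435.68 × 0.83495 = BRL 1,672,768.62

BRL 1,672,768.62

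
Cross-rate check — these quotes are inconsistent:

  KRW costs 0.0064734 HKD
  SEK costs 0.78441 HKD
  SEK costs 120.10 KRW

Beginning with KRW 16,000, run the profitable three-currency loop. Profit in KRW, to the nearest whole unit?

Profit: KRW 143

Profitable loop is KRW → SEK → HKD → KRW:
KRW 16,000 ÷ 120.10 = SEK 133.22
SEK 133.22 × 0.78441 = HKD 104.50
HKD 104.50 ÷ 0.0064734 = KRW 16,143
Profit = KRW 16,143 − KRW 16,000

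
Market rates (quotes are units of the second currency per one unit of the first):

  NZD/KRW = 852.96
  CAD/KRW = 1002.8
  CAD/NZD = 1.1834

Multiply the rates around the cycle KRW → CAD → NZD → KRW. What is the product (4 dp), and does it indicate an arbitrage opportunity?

Around KRW → CAD → NZD → KRW: 1 ÷ 1002.8 × 1.1834 × 852.96 = 1.006574
Product > 1; profitable direction is KRW → CAD → NZD → KRW.

1.0066 (arbitrage exists)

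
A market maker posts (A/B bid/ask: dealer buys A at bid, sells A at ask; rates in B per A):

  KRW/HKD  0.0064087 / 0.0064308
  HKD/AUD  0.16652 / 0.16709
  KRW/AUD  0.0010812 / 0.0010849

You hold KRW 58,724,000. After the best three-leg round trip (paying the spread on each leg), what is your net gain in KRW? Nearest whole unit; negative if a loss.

Net profit: KRW 364,941

Best loop KRW → AUD → HKD → KRW:
KRW 58,724,000 × 0.0010812 (sell KRW at bid) = AUD 63,492.39
AUD 63,492.39 ÷ 0.16709 (buy HKD at ask) = HKD 379,989.16
HKD 379,989.16 ÷ 0.0064308 (buy KRW at ask) = KRW 59,088,941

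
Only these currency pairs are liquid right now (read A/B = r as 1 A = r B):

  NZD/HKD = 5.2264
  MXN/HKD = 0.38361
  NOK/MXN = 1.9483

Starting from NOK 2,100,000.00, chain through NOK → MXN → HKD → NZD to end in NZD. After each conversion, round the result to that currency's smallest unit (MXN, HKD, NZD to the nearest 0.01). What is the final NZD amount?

NZD 300,304.89

NOK 2,100,000.00 × 1.9483 = MXN 4,091,430.00
MXN 4,091,430.00 × 0.38361 = HKD 1,569,513.46
HKD 1,569,513.46 ÷ 5.2264 = NZD 300,304.89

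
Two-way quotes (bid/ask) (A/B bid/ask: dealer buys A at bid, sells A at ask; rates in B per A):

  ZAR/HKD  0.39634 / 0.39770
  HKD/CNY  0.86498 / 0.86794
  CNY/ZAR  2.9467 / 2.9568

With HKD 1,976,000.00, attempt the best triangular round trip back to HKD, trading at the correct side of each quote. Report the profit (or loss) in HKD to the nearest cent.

Net profit: HKD 20,166.83

Best loop HKD → CNY → ZAR → HKD:
HKD 1,976,000.00 × 0.86498 (sell HKD at bid) = CNY 1,709,200.48
CNY 1,709,200.48 × 2.9467 (sell CNY at bid) = ZAR 5,036,501.05
ZAR 5,036,501.05 × 0.39634 (sell ZAR at bid) = HKD 1,996,166.83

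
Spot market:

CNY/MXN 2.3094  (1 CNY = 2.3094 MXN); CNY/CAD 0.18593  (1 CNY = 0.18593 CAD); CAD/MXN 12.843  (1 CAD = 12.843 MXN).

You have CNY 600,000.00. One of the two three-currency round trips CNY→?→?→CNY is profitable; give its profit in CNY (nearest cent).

Profit: CNY 20,394.65

Profitable loop is CNY → CAD → MXN → CNY:
CNY 600,000.00 × 0.18593 = CAD 111,558.00
CAD 111,558.00 × 12.843 = MXN 1,432,739.39
MXN 1,432,739.39 ÷ 2.3094 = CNY 620,394.65
Profit = CNY 620,394.65 − CNY 600,000.00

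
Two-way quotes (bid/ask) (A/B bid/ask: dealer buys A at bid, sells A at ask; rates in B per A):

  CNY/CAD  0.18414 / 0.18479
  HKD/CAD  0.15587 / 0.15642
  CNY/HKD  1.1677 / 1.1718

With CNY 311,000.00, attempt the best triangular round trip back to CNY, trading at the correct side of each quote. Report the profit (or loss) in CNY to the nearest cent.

Best loop CNY → CAD → HKD → CNY:
CNY 311,000.00 × 0.18414 (sell CNY at bid) = CAD 57,267.54
CAD 57,267.54 ÷ 0.15642 (buy HKD at ask) = HKD 366,113.92
HKD 366,113.92 ÷ 1.1718 (buy CNY at ask) = CNY 312,437.21

Net profit: CNY 1,437.21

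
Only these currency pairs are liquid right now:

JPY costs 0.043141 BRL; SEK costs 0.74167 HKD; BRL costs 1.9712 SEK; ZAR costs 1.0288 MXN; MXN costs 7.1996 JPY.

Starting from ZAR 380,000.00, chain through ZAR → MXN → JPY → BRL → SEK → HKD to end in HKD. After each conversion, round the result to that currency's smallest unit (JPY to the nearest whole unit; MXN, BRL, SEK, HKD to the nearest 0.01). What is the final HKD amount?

HKD 177,522.93

ZAR 380,000.00 × 1.0288 = MXN 390,944.00
MXN 390,944.00 × 7.1996 = JPY 2,814,640
JPY 2,814,640 × 0.043141 = BRL 121,426.38
BRL 121,426.38 × 1.9712 = SEK 239,355.68
SEK 239,355.68 × 0.74167 = HKD 177,522.93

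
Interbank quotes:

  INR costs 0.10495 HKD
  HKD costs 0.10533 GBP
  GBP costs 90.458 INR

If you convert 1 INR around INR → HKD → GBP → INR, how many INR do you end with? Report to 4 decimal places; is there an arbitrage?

1.0000 (no arbitrage)

Around INR → HKD → GBP → INR: 1 × 0.10495 × 0.10533 × 90.458 = 0.999957
Product ≈ 1 (deviation 0.004%, within rounding noise).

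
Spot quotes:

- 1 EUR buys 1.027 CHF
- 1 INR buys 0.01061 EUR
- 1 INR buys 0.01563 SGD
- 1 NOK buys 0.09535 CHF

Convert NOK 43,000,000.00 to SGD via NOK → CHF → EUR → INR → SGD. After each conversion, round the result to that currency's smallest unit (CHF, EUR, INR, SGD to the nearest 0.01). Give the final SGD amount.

SGD 5,881,150.64

NOK 43,000,000.00 × 0.09535 = CHF 4,100,050.00
CHF 4,100,050.00 ÷ 1.027 = EUR 3,992,259.01
EUR 3,992,259.01 ÷ 0.01061 = INR 376,273,233.74
INR 376,273,233.74 × 0.01563 = SGD 5,881,150.64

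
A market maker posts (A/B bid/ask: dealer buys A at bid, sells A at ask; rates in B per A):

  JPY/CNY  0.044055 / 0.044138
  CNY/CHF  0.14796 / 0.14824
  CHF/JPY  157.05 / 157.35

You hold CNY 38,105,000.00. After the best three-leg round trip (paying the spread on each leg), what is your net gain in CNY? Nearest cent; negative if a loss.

Best loop CNY → CHF → JPY → CNY:
CNY 38,105,000.00 × 0.14796 (sell CNY at bid) = CHF 5,638,015.80
CHF 5,638,015.80 × 157.05 (sell CHF at bid) = JPY 885,450,381
JPY 885,450,381 × 0.044055 (sell JPY at bid) = CNY 39,008,516.55

Net profit: CNY 903,516.55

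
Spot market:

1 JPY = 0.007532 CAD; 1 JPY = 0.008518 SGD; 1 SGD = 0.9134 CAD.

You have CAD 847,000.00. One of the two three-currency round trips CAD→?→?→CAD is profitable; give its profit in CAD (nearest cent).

Profit: CAD 27,926.84

Profitable loop is CAD → JPY → SGD → CAD:
CAD 847,000.00 ÷ 0.007532 = JPY 112,453,532
JPY 112,453,532 × 0.008518 = SGD 957,879.18
SGD 957,879.18 × 0.9134 = CAD 874,926.84
Profit = CAD 874,926.84 − CAD 847,000.00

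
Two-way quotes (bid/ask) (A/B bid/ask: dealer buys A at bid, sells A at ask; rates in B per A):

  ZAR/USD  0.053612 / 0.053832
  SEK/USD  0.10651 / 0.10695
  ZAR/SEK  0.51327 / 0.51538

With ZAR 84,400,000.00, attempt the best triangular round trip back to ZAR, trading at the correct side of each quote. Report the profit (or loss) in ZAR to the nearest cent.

Best loop ZAR → SEK → USD → ZAR:
ZAR 84,400,000.00 × 0.51327 (sell ZAR at bid) = SEK 43,319,988.00
SEK 43,319,988.00 × 0.10651 (sell SEK at bid) = USD 4,614,011.92
USD 4,614,011.92 ÷ 0.053832 (buy ZAR at ask) = ZAR 85,711,322.67

Net profit: ZAR 1,311,322.67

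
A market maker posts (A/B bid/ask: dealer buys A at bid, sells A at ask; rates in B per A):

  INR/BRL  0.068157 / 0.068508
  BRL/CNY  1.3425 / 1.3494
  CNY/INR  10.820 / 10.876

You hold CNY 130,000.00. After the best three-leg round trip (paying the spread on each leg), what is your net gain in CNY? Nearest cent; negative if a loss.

Best loop CNY → BRL → INR → CNY:
CNY 130,000.00 ÷ 1.3494 (buy BRL at ask) = BRL 96,339.11
BRL 96,339.11 ÷ 0.068508 (buy INR at ask) = INR 1,406,246.19
INR 1,406,246.19 ÷ 10.876 (buy CNY at ask) = CNY 129,298.10

Net result: CNY -701.90 (no profitable arbitrage after spreads)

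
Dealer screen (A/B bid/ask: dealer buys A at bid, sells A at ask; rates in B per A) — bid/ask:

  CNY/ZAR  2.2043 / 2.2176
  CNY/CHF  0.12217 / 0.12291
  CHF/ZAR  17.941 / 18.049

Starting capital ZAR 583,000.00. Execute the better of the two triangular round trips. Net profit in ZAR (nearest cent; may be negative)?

Net result: ZAR -3,706.18 (no profitable arbitrage after spreads)

Best loop ZAR → CHF → CNY → ZAR:
ZAR 583,000.00 ÷ 18.049 (buy CHF at ask) = CHF 32,300.96
CHF 32,300.96 ÷ 0.12291 (buy CNY at ask) = CNY 262,801.71
CNY 262,801.71 × 2.2043 (sell CNY at bid) = ZAR 579,293.82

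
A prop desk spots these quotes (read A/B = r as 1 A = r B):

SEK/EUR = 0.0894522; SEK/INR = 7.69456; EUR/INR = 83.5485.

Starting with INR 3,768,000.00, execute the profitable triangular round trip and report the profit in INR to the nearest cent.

Profitable loop is INR → EUR → SEK → INR:
INR 3,768,000.00 ÷ 83.5485 = EUR 45,099.55
EUR 45,099.55 ÷ 0.0894522 = SEK 504,174.89
SEK 504,174.89 × 7.69456 = INR 3,879,403.93
Profit = INR 3,879,403.93 − INR 3,768,000.00

Profit: INR 111,403.93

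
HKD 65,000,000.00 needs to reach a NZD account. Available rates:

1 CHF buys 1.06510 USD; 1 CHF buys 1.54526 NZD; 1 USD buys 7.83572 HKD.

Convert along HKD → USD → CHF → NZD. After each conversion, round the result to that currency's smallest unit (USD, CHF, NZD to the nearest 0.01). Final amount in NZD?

NZD 12,034,987.03

HKD 65,000,000.00 ÷ 7.83572 = USD 8,295,344.91
USD 8,295,344.91 ÷ 1.06510 = CHF 7,788,324.96
CHF 7,788,324.96 × 1.54526 = NZD 12,034,987.03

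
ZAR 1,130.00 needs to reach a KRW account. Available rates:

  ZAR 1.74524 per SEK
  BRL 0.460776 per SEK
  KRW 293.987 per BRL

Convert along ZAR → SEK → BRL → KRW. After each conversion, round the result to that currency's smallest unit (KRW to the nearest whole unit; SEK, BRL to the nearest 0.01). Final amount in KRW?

KRW 87,708

ZAR 1,130.00 ÷ 1.74524 = SEK 647.48
SEK 647.48 × 0.460776 = BRL 298.34
BRL 298.34 × 293.987 = KRW 87,708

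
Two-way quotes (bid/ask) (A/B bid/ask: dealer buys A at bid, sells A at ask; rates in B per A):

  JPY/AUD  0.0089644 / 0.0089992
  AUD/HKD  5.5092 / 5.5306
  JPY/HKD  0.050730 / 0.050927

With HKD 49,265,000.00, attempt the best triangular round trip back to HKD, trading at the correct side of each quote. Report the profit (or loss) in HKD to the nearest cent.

Best loop HKD → AUD → JPY → HKD:
HKD 49,265,000.00 ÷ 5.5306 (buy AUD at ask) = AUD 8,907,713.45
AUD 8,907,713.45 ÷ 0.0089992 (buy JPY at ask) = JPY 989,833,924
JPY 989,833,924 × 0.050730 (sell JPY at bid) = HKD 50,214,274.96

Net profit: HKD 949,274.96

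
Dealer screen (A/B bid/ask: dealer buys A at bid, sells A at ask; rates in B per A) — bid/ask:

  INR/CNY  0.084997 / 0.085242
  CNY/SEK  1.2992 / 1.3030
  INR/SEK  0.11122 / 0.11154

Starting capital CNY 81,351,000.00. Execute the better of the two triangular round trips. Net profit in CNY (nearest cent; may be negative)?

Net profit: CNY 109,625.41

Best loop CNY → INR → SEK → CNY:
CNY 81,351,000.00 ÷ 0.085242 (buy INR at ask) = INR 954,353,487.72
INR 954,353,487.72 × 0.11122 (sell INR at bid) = SEK 106,143,194.90
SEK 106,143,194.90 ÷ 1.3030 (buy CNY at ask) = CNY 81,460,625.41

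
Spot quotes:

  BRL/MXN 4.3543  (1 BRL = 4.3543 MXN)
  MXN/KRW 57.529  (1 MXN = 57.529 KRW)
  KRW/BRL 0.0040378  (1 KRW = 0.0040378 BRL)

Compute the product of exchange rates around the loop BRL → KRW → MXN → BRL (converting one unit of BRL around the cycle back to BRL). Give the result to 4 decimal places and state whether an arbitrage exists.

0.9887 (arbitrage exists)

Around BRL → KRW → MXN → BRL: 1 ÷ 0.0040378 ÷ 57.529 ÷ 4.3543 = 0.988667
Product < 1; profitable direction is BRL → MXN → KRW → BRL.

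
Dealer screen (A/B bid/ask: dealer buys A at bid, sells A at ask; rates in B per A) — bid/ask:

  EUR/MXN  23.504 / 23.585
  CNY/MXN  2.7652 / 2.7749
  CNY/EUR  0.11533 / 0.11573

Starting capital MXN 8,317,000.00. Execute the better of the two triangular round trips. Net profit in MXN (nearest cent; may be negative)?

Net profit: MXN 108,805.23

Best loop MXN → EUR → CNY → MXN:
MXN 8,317,000.00 ÷ 23.585 (buy EUR at ask) = EUR 352,639.39
EUR 352,639.39 ÷ 0.11573 (buy CNY at ask) = CNY 3,047,087.09
CNY 3,047,087.09 × 2.7652 (sell CNY at bid) = MXN 8,425,805.23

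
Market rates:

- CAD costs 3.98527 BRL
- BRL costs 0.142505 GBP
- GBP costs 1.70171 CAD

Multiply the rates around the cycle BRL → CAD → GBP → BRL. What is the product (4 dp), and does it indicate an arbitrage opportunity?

Around BRL → CAD → GBP → BRL: 1 ÷ 3.98527 ÷ 1.70171 ÷ 0.142505 = 1.034729
Product > 1; profitable direction is BRL → CAD → GBP → BRL.

1.0347 (arbitrage exists)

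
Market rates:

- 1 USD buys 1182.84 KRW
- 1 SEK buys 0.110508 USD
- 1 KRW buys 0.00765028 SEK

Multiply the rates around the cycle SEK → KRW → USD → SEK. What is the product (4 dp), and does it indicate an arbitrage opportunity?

Around SEK → KRW → USD → SEK: 1 ÷ 0.00765028 ÷ 1182.84 ÷ 0.110508 = 1.000007
Product ≈ 1 (deviation 0.001%, within rounding noise).

1.0000 (no arbitrage)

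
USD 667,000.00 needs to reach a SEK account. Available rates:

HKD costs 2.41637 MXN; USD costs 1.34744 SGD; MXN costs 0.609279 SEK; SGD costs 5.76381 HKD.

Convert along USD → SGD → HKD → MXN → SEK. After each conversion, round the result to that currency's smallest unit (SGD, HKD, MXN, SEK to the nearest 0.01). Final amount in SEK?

SEK 7,626,487.63

USD 667,000.00 × 1.34744 = SGD 898,742.48
SGD 898,742.48 × 5.76381 = HKD 5,180,180.89
HKD 5,180,180.89 × 2.41637 = MXN 12,517,233.70
MXN 12,517,233.70 × 0.609279 = SEK 7,626,487.63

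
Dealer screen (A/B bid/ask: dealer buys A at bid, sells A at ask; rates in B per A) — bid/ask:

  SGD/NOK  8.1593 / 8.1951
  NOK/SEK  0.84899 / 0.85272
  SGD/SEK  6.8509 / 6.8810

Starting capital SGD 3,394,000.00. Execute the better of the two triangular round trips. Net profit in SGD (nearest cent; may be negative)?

Best loop SGD → NOK → SEK → SGD:
SGD 3,394,000.00 × 8.1593 (sell SGD at bid) = NOK 27,692,664.20
NOK 27,692,664.20 × 0.84899 (sell NOK at bid) = SEK 23,510,794.98
SEK 23,510,794.98 ÷ 6.8810 (buy SGD at ask) = SGD 3,416,770.09

Net profit: SGD 22,770.09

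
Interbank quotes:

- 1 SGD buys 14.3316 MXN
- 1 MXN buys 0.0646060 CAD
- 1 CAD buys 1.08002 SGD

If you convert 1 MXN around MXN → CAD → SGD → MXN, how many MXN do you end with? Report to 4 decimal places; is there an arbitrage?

Around MXN → CAD → SGD → MXN: 1 × 0.0646060 × 1.08002 × 14.3316 = 0.999998
Product ≈ 1 (deviation 0.000%, within rounding noise).

1.0000 (no arbitrage)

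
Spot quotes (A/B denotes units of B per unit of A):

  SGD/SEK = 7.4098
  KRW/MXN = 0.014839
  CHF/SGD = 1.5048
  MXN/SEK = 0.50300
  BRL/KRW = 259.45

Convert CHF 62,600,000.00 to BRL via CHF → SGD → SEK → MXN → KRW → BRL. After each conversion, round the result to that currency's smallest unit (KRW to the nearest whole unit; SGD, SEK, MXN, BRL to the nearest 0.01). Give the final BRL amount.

BRL 360,440,270.38

CHF 62,600,000.00 × 1.5048 = SGD 94,200,480.00
SGD 94,200,480.00 × 7.4098 = SEK 698,006,716.70
SEK 698,006,716.70 ÷ 0.50300 = MXN 1,387,687,309.54
MXN 1,387,687,309.54 ÷ 0.014839 = KRW 93,516,228,151
KRW 93,516,228,151 ÷ 259.45 = BRL 360,440,270.38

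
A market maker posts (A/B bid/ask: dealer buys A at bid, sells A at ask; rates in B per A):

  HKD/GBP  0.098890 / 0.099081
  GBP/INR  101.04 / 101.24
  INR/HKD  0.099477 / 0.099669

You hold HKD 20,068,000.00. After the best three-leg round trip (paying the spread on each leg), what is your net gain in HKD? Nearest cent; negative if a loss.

Best loop HKD → INR → GBP → HKD:
HKD 20,068,000.00 ÷ 0.099669 (buy INR at ask) = INR 201,346,456.77
INR 201,346,456.77 ÷ 101.24 (buy GBP at ask) = GBP 1,988,803.41
GBP 1,988,803.41 ÷ 0.099081 (buy HKD at ask) = HKD 20,072,500.33

Net profit: HKD 4,500.33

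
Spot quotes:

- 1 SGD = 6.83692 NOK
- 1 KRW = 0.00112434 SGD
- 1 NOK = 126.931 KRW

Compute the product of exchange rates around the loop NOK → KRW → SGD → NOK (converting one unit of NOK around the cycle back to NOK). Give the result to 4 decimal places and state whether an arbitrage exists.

Around NOK → KRW → SGD → NOK: 1 × 126.931 × 0.00112434 × 6.83692 = 0.975721
Product < 1; profitable direction is NOK → SGD → KRW → NOK.

0.9757 (arbitrage exists)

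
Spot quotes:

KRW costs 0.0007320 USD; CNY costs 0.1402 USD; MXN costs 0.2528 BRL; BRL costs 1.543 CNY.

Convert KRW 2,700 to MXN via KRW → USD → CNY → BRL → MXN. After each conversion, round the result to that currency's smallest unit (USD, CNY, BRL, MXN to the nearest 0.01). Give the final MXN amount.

KRW 2,700 × 0.0007320 = USD 1.98
USD 1.98 ÷ 0.1402 = CNY 14.12
CNY 14.12 ÷ 1.543 = BRL 9.15
BRL 9.15 ÷ 0.2528 = MXN 36.19

MXN 36.19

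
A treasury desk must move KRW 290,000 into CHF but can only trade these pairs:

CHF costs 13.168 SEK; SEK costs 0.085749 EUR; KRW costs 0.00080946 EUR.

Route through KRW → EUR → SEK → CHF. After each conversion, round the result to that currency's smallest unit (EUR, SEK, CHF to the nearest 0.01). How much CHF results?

CHF 207.89

KRW 290,000 × 0.00080946 = EUR 234.74
EUR 234.74 ÷ 0.085749 = SEK 2,737.52
SEK 2,737.52 ÷ 13.168 = CHF 207.89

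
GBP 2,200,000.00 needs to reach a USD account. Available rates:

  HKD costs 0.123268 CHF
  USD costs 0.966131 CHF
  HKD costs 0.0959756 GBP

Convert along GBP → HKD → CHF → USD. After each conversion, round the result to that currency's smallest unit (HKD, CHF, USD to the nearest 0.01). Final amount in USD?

GBP 2,200,000.00 ÷ 0.0959756 = HKD 22,922,492.80
HKD 22,922,492.80 × 0.123268 = CHF 2,825,609.84
CHF 2,825,609.84 ÷ 0.966131 = USD 2,924,665.33

USD 2,924,665.33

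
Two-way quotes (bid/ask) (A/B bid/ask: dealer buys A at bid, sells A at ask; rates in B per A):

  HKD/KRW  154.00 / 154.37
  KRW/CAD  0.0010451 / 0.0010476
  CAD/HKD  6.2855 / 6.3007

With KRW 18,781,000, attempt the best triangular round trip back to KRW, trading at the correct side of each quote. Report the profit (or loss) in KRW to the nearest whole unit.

Net profit: KRW 218,279

Best loop KRW → CAD → HKD → KRW:
KRW 18,781,000 × 0.0010451 (sell KRW at bid) = CAD 19,628.02
CAD 19,628.02 × 6.2855 (sell CAD at bid) = HKD 123,371.94
HKD 123,371.94 × 154.00 (sell HKD at bid) = KRW 18,999,279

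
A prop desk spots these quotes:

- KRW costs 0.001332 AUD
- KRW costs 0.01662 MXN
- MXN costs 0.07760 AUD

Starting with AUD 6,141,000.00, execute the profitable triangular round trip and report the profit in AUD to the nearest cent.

Profitable loop is AUD → MXN → KRW → AUD:
AUD 6,141,000.00 ÷ 0.07760 = MXN 79,136,597.94
MXN 79,136,597.94 ÷ 0.01662 = KRW 4,761,528,155
KRW 4,761,528,155 × 0.001332 = AUD 6,342,355.50
Profit = AUD 6,342,355.50 − AUD 6,141,000.00

Profit: AUD 201,355.50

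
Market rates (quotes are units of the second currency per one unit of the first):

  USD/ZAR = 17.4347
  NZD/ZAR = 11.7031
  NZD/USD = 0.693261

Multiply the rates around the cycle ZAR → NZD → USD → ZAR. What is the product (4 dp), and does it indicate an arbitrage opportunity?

Around ZAR → NZD → USD → ZAR: 1 ÷ 11.7031 × 0.693261 × 17.4347 = 1.032786
Product > 1; profitable direction is ZAR → NZD → USD → ZAR.

1.0328 (arbitrage exists)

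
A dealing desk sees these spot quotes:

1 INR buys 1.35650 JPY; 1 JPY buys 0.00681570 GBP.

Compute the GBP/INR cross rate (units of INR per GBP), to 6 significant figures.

1 GBP ÷ 0.00681570 = 146.72 JPY
146.72 JPY ÷ 1.35650 = 108.161 INR

GBP/INR = 108.161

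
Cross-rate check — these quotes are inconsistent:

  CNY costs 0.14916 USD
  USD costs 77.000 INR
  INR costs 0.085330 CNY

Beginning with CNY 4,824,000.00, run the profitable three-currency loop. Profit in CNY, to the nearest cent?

Profit: CNY 98,236.24

Profitable loop is CNY → INR → USD → CNY:
CNY 4,824,000.00 ÷ 0.085330 = INR 56,533,458.34
INR 56,533,458.34 ÷ 77.000 = USD 734,200.76
USD 734,200.76 ÷ 0.14916 = CNY 4,922,236.24
Profit = CNY 4,922,236.24 − CNY 4,824,000.00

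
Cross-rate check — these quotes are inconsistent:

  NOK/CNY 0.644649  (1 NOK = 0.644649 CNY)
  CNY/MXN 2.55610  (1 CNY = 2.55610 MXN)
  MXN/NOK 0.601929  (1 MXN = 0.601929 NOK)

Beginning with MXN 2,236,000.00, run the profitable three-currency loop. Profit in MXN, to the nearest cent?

Profit: MXN 18,370.94

Profitable loop is MXN → CNY → NOK → MXN:
MXN 2,236,000.00 ÷ 2.55610 = CNY 874,770.16
CNY 874,770.16 ÷ 0.644649 = NOK 1,356,971.25
NOK 1,356,971.25 ÷ 0.601929 = MXN 2,254,370.94
Profit = MXN 2,254,370.94 − MXN 2,236,000.00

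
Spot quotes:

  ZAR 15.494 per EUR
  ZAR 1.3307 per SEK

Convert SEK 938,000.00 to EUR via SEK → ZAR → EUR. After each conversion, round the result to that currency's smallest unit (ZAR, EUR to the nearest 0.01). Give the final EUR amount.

SEK 938,000.00 × 1.3307 = ZAR 1,248,196.60
ZAR 1,248,196.60 ÷ 15.494 = EUR 80,560.00

EUR 80,560.00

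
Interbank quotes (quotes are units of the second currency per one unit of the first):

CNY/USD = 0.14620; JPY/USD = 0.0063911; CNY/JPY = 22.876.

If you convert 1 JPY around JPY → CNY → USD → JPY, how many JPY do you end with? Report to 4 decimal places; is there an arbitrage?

1.0000 (no arbitrage)

Around JPY → CNY → USD → JPY: 1 ÷ 22.876 × 0.14620 ÷ 0.0063911 = 0.999981
Product ≈ 1 (deviation 0.002%, within rounding noise).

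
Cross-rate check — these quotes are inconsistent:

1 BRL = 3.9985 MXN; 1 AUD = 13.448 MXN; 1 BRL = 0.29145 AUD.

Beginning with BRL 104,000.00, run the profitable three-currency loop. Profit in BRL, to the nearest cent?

Profitable loop is BRL → MXN → AUD → BRL:
BRL 104,000.00 × 3.9985 = MXN 415,844.00
MXN 415,844.00 ÷ 13.448 = AUD 30,922.37
AUD 30,922.37 ÷ 0.29145 = BRL 106,098.36
Profit = BRL 106,098.36 − BRL 104,000.00

Profit: BRL 2,098.36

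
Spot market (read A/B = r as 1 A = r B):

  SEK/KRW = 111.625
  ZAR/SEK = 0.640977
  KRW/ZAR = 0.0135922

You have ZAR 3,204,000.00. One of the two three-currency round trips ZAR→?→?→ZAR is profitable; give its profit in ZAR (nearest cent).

Profit: ZAR 90,570.71

Profitable loop is ZAR → KRW → SEK → ZAR:
ZAR 3,204,000.00 ÷ 0.0135922 = KRW 235,723,430
KRW 235,723,430 ÷ 111.625 = SEK 2,111,744.05
SEK 2,111,744.05 ÷ 0.640977 = ZAR 3,294,570.71
Profit = ZAR 3,294,570.71 − ZAR 3,204,000.00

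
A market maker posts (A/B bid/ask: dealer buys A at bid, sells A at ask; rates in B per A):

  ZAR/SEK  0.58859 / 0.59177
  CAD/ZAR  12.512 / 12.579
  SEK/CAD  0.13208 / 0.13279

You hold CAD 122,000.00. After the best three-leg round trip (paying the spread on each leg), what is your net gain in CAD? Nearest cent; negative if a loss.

Best loop CAD → SEK → ZAR → CAD:
CAD 122,000.00 ÷ 0.13279 (buy SEK at ask) = SEK 918,743.88
SEK 918,743.88 ÷ 0.59177 (buy ZAR at ask) = ZAR 1,552,535.41
ZAR 1,552,535.41 ÷ 12.579 (buy CAD at ask) = CAD 123,422.80

Net profit: CAD 1,422.80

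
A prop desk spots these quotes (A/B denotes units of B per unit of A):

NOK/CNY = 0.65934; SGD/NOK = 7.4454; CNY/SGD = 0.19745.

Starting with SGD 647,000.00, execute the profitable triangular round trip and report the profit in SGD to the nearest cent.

Profitable loop is SGD → CNY → NOK → SGD:
SGD 647,000.00 ÷ 0.19745 = CNY 3,276,778.93
CNY 3,276,778.93 ÷ 0.65934 = NOK 4,969,786.35
NOK 4,969,786.35 ÷ 7.4454 = SGD 667,497.56
Profit = SGD 667,497.56 − SGD 647,000.00

Profit: SGD 20,497.56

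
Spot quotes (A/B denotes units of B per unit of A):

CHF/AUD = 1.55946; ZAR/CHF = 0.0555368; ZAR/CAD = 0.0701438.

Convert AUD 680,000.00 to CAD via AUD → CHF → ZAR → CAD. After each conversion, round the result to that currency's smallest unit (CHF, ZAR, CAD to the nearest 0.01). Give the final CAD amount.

CAD 550,735.55

AUD 680,000.00 ÷ 1.55946 = CHF 436,048.38
CHF 436,048.38 ÷ 0.0555368 = ZAR 7,851,521.51
ZAR 7,851,521.51 × 0.0701438 = CAD 550,735.55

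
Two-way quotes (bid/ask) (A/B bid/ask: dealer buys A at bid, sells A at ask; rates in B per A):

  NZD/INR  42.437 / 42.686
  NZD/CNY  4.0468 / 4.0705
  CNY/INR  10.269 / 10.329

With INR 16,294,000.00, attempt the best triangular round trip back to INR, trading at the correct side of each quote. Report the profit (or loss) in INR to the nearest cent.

Best loop INR → CNY → NZD → INR:
INR 16,294,000.00 ÷ 10.329 (buy CNY at ask) = CNY 1,577,500.24
CNY 1,577,500.24 ÷ 4.0705 (buy NZD at ask) = NZD 387,544.59
NZD 387,544.59 × 42.437 (sell NZD at bid) = INR 16,446,229.65

Net profit: INR 152,229.65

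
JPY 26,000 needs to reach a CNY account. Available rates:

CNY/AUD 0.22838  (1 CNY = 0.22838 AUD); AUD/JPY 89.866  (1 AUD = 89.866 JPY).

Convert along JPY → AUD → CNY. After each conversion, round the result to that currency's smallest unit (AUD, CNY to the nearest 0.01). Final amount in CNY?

JPY 26,000 ÷ 89.866 = AUD 289.32
AUD 289.32 ÷ 0.22838 = CNY 1,266.84

CNY 1,266.84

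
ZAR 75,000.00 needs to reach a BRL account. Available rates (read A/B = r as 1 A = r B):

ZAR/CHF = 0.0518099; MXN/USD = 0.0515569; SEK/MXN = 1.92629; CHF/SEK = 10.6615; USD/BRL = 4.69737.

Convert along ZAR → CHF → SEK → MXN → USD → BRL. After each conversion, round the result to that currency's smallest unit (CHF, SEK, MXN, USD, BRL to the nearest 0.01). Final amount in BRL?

ZAR 75,000.00 × 0.0518099 = CHF 3,885.74
CHF 3,885.74 × 10.6615 = SEK 41,427.82
SEK 41,427.82 × 1.92629 = MXN 79,802.00
MXN 79,802.00 × 0.0515569 = USD 4,114.34
USD 4,114.34 × 4.69737 = BRL 19,326.58

BRL 19,326.58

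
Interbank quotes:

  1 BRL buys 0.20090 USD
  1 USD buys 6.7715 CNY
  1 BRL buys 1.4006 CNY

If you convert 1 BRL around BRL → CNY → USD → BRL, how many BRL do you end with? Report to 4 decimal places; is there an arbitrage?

Around BRL → CNY → USD → BRL: 1 × 1.4006 ÷ 6.7715 ÷ 0.20090 = 1.029554
Product > 1; profitable direction is BRL → CNY → USD → BRL.

1.0296 (arbitrage exists)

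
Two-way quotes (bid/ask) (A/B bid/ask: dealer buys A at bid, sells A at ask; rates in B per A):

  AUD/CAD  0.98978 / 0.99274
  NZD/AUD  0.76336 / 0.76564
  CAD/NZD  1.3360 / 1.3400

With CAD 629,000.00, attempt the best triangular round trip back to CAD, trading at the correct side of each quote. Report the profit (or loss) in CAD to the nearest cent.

Net profit: CAD 5,929.02

Best loop CAD → NZD → AUD → CAD:
CAD 629,000.00 × 1.3360 (sell CAD at bid) = NZD 840,344.00
NZD 840,344.00 × 0.76336 (sell NZD at bid) = AUD 641,485.00
AUD 641,485.00 × 0.98978 (sell AUD at bid) = CAD 634,929.02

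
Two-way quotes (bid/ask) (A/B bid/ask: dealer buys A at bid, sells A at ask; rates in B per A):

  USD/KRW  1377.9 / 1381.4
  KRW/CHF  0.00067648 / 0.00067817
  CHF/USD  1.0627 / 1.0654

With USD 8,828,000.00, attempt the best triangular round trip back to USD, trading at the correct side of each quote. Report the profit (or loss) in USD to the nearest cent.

Net profit: USD 16,873.10

Best loop USD → CHF → KRW → USD:
USD 8,828,000.00 ÷ 1.0654 (buy CHF at ask) = CHF 8,286,089.73
CHF 8,286,089.73 ÷ 0.00067817 (buy KRW at ask) = KRW 12,218,307,698
KRW 12,218,307,698 ÷ 1381.4 (buy USD at ask) = USD 8,844,873.10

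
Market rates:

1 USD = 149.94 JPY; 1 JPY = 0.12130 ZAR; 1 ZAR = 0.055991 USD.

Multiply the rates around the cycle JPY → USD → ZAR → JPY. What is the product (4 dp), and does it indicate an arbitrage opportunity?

0.9820 (arbitrage exists)

Around JPY → USD → ZAR → JPY: 1 ÷ 149.94 ÷ 0.055991 ÷ 0.12130 = 0.981982
Product < 1; profitable direction is JPY → ZAR → USD → JPY.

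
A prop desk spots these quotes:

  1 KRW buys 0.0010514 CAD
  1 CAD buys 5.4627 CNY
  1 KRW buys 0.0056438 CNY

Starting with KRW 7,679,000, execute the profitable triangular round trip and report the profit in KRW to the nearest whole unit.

Profitable loop is KRW → CAD → CNY → KRW:
KRW 7,679,000 × 0.0010514 = CAD 8,073.70
CAD 8,073.70 × 5.4627 = CNY 44,104.20
CNY 44,104.20 ÷ 0.0056438 = KRW 7,814,629
Profit = KRW 7,814,629 − KRW 7,679,000

Profit: KRW 135,629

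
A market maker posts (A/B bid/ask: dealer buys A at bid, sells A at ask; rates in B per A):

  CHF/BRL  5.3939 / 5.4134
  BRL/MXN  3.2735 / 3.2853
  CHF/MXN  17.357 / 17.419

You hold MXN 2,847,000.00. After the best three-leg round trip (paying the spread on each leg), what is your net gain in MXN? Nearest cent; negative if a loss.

Net profit: MXN 38,888.08

Best loop MXN → CHF → BRL → MXN:
MXN 2,847,000.00 ÷ 17.419 (buy CHF at ask) = CHF 163,442.22
CHF 163,442.22 × 5.3939 (sell CHF at bid) = BRL 881,590.98
BRL 881,590.98 × 3.2735 (sell BRL at bid) = MXN 2,885,888.08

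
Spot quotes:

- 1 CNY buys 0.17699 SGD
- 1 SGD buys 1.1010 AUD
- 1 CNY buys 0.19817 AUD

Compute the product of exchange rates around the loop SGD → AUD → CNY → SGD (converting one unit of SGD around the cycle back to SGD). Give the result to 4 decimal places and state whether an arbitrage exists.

Around SGD → AUD → CNY → SGD: 1 × 1.1010 ÷ 0.19817 × 0.17699 = 0.983327
Product < 1; profitable direction is SGD → CNY → AUD → SGD.

0.9833 (arbitrage exists)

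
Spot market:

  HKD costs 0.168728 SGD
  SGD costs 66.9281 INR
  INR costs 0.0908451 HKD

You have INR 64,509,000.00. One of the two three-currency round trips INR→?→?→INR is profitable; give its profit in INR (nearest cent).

Profit: INR 1,669,584.20

Profitable loop is INR → HKD → SGD → INR:
INR 64,509,000.00 × 0.0908451 = HKD 5,860,326.56
HKD 5,860,326.56 × 0.168728 = SGD 988,801.18
SGD 988,801.18 × 66.9281 = INR 66,178,584.20
Profit = INR 66,178,584.20 − INR 64,509,000.00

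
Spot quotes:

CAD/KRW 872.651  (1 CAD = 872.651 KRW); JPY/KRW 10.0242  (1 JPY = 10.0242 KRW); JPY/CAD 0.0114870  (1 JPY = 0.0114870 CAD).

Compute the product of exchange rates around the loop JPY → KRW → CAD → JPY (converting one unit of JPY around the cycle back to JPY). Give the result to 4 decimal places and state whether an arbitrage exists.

Around JPY → KRW → CAD → JPY: 1 × 10.0242 ÷ 872.651 ÷ 0.0114870 = 1.000006
Product ≈ 1 (deviation 0.001%, within rounding noise).

1.0000 (no arbitrage)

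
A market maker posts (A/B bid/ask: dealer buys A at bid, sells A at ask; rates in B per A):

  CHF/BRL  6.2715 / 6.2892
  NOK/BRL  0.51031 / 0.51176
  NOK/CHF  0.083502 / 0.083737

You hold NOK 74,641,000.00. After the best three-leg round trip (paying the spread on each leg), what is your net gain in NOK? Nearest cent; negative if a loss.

Best loop NOK → CHF → BRL → NOK:
NOK 74,641,000.00 × 0.083502 (sell NOK at bid) = CHF 6,232,672.78
CHF 6,232,672.78 × 6.2715 (sell CHF at bid) = BRL 39,088,207.35
BRL 39,088,207.35 ÷ 0.51176 (buy NOK at ask) = NOK 76,379,958.09

Net profit: NOK 1,738,958.09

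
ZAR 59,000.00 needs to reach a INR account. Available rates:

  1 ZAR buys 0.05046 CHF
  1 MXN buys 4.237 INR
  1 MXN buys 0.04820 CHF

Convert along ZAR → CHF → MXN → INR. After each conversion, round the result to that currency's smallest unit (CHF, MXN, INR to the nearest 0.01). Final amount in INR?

INR 261,704.19

ZAR 59,000.00 × 0.05046 = CHF 2,977.14
CHF 2,977.14 ÷ 0.04820 = MXN 61,766.39
MXN 61,766.39 × 4.237 = INR 261,704.19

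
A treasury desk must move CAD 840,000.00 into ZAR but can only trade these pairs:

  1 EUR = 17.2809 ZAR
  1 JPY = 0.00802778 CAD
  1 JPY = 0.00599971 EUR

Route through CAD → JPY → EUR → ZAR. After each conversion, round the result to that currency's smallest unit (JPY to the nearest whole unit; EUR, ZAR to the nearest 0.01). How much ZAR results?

CAD 840,000.00 ÷ 0.00802778 = JPY 104,636,649
JPY 104,636,649 × 0.00599971 = EUR 627,789.55
EUR 627,789.55 × 17.2809 = ZAR 10,848,768.43

ZAR 10,848,768.43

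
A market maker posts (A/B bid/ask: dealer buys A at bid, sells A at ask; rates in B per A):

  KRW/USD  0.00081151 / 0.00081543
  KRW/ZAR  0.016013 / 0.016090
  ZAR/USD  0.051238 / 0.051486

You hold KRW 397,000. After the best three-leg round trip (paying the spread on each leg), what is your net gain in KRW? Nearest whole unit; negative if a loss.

Net profit: KRW 2,456

Best loop KRW → ZAR → USD → KRW:
KRW 397,000 × 0.016013 (sell KRW at bid) = ZAR 6,357.16
ZAR 6,357.16 × 0.051238 (sell ZAR at bid) = USD 325.73
USD 325.73 ÷ 0.00081543 (buy KRW at ask) = KRW 399,456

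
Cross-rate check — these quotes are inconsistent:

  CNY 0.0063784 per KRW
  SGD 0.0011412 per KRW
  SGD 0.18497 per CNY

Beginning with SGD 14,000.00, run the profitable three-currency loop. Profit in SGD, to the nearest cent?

Profit: SGD 473.69

Profitable loop is SGD → KRW → CNY → SGD:
SGD 14,000.00 ÷ 0.0011412 = KRW 12,267,788
KRW 12,267,788 × 0.0063784 = CNY 78,248.86
CNY 78,248.86 × 0.18497 = SGD 14,473.69
Profit = SGD 14,473.69 − SGD 14,000.00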